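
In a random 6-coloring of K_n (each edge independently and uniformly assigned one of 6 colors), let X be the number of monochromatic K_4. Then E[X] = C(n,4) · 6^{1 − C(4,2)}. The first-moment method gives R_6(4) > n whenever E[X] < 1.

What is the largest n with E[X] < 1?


We need C(n, 4) · 6^{1 − 6} < 1, i.e. C(n, 4) < 6^{6 − 1} = 7776.
Check values of n near the boundary:
  n = 17: C(17, 4) = 2380; 2380 < 7776? YES
  n = 18: C(18, 4) = 3060; 3060 < 7776? YES
  n = 19: C(19, 4) = 3876; 3876 < 7776? YES
  n = 20: C(20, 4) = 4845; 4845 < 7776? YES
  n = 21: C(21, 4) = 5985; 5985 < 7776? YES
  n = 22: C(22, 4) = 7315; 7315 < 7776? YES
  n = 23: C(23, 4) = 8855; 8855 < 7776? NO
  n = 24: C(24, 4) = 10626; 10626 < 7776? NO
  n = 25: C(25, 4) = 12650; 12650 < 7776? NO
The largest n with C(n, 4) < 7776 is n = 22 (where E[X] = 7315/7776 ≈ 0.94072). Hence R_6(4) > 22, i.e. R_6(4) ≥ 23.

Largest n = 22; hence R_6(4) > 22.


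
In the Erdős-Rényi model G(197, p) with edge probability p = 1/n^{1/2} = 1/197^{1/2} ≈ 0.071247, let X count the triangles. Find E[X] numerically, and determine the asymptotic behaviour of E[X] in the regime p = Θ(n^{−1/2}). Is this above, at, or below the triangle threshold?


Number of potential triangles: C(197, 3) = 1254890.
Each occurs with probability p³ ≈ (0.071247)³ ≈ 3.61660152e-04.
By linearity: E[X] = C(197, 3)·p³ ≈ 1254890 · 3.61660152e-04 ≈ 453.843708.
Since α = 1/2 < 1, p = c/n^{1/2} ≫ 1/n is above the triangle threshold p ~ 1/n. Asymptotically E[X] ~ (c³/6)·n^{3(1−α)} = (1³/6)·n^{1.5} → ∞; triangles are abundant w.h.p.

E[X] ≈ 453.843708; in regime p = Θ(1/n^{1/2}) E[X] diverges (above the triangle threshold p ~ 1/n).


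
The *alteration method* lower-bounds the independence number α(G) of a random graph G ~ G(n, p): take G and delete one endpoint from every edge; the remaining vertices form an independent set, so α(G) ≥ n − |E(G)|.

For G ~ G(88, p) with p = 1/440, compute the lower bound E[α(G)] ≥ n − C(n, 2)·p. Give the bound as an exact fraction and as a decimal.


E[|E(G)|] = C(88, 2)·p = 3828 · (1/440) = 87/10.
E[α(G)] ≥ n − E[|E(G)|] = 88 − 87/10 = 793/10.
Numerically: ≈ 79.30000.
(This is only a lower bound; the true E[α(G)] may be larger.)

E[α(G)] ≥ 793/10 ≈ 79.30000.


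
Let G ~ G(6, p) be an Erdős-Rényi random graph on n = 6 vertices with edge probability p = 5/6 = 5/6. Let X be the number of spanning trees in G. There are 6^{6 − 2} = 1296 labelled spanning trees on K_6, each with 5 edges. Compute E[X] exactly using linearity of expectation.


K_6 has 6^{6 − 2} = 1296 labelled spanning trees.
For each such spanning tree H, let X_H = 1 if all 5 edges of H are present in G. Then P[X_H = 1] = p^{5} = (5/6)^{5} = 3125/7776.
Summing the indicators: E[X] = Σ_H E[X_H] = 1296 · p^{5} = 1296 · 3125/7776 = 3125/6.
Numerically: E[X] ≈ 520.8.

E[X] = 1296 · (5/6)^{5} = 3125/6 ≈ 520.8.


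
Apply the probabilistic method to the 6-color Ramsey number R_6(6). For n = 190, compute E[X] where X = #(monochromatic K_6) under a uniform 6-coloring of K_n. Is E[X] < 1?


E[X] = C(190, 6) · 6^{1 − 15} = 60334683255 · 6^{−14} = 60334683255/78364164096.
As a reduced fraction: E[X] = 6703853695/8707129344 ≈ 0.769927.
Is E[X] < 1? YES.
Since E[X] < 1, there exists a 6-coloring of K_{190} with no monochromatic K_6; hence R_6(6) > 190.

E[X] = 6703853695/8707129344 ≈ 0.769927; E[X] < 1, so R_6(6) > 190.


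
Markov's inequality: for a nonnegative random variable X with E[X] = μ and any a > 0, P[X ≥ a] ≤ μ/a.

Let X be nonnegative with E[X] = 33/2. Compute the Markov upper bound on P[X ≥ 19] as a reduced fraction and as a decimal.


μ = E[X] = 33/2, a = 19.
Markov: P[X ≥ 19] ≤ μ/a = (33/2)/19 = 33/38.
Numerically: ≈ 0.86842.
(Since a = 19 > μ = 16.50000, the bound 33/38 is < 1 and informative.)

P[X ≥ 19] ≤ 33/38 ≈ 0.86842.


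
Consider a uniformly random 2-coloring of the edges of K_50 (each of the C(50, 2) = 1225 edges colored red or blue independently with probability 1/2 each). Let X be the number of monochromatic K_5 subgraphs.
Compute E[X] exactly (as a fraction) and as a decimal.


Let X = Σ_S X_S over the C(50, 5) = 2118760 subsets S of size 5, where X_S = 1 if the K_5 on S is monochromatic.
For a fixed S, the K_5 on S has C(5, 2) = 10 edges. P[all 10 edges red] = (1/2)^10, and likewise for blue, so P[monochromatic] = 2·(1/2)^10 = 2^{1 − 10} = 1/512.
Summing: E[X] = C(50, 5) · 2^{1 − 10} = 2118760 · 1/512 = 264845/64.
Numerically: E[X] ≈ 4138.20312.

E[X] = C(50,5)·2^(1−C(5,2)) = 264845/64 ≈ 4138.20312.


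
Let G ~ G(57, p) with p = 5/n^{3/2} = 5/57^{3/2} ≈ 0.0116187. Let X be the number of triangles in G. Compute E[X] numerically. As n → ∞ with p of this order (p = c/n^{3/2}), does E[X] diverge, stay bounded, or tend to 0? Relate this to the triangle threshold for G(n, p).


Number of potential triangles: C(57, 3) = 29260.
Each occurs with probability p³ ≈ (0.0116187)³ ≈ 1.56845897e-06.
By linearity: E[X] = C(57, 3)·p³ ≈ 29260 · 1.56845897e-06 ≈ 0.045893.
Since α = 3/2 > 1, p = c/n^{3/2} = o(1/n) is below the triangle threshold p ~ 1/n. Asymptotically E[X] ~ (c³/6)·n^{3(1−α)} = (5³/6)·n^{-1.5} → 0, so by Markov's inequality G has no triangles w.h.p.

E[X] ≈ 0.045893; in regime p = Θ(1/n^{3/2}) E[X] tends to 0 (below the triangle threshold p ~ 1/n).


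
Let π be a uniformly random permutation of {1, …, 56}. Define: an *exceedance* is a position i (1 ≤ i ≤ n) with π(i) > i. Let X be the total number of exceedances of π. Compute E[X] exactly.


Write X = Σ_{i=1}^{56} X_i, where X_i = 1_{π(i) > i}.
For each fixed i, π(i) is uniform over {1, …, 56} (marginal of a uniform permutation), so P[π(i) > i] = (n − i)/n. Summing: Σ_{i=1}^{56} (n − i)/n = (0 + 1 + … + 55)/56 = 56(56 − 1)/(2·56) = (56 − 1)/2.
Hence E[X] = Σ_{i=1}^{56} (56 − i)/56 = 55/2 ≈ 27.500.

E[X] = 55/2 = 27.500.


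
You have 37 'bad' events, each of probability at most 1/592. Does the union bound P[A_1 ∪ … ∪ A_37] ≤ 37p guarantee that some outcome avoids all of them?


Union bound: P[∪_{i=1}^{37} A_i] ≤ Σ_i P[A_i] ≤ 37·p = 37·(1/592) = 1/16.
Numerically: 1/16 ≈ 0.0625.
Is 1/16 < 1? YES.
Since P[∪ A_i] ≤ 1/16 < 1, the complement has P[∩ A_i^c] ≥ 1 − 1/16 = 15/16 > 0, so some outcome avoids every A_i.

37·p = 1/16 ≈ 0.0625; existence CERTIFIED by the union bound.


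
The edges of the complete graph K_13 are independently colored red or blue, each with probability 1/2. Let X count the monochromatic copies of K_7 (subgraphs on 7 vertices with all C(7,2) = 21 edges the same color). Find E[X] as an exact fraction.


Let X = Σ_S X_S over the C(13, 7) = 1716 subsets S of size 7, where X_S = 1 if the K_7 on S is monochromatic.
For a fixed S, the K_7 on S has C(7, 2) = 21 edges. P[all 21 edges red] = (1/2)^21, and likewise for blue, so P[monochromatic] = 2·(1/2)^21 = 2^{1 − 21} = 1/1048576.
By linearity: E[X] = C(13, 7) · 2^{1 − 21} = 1716 · 1/1048576 = 429/262144.
Numerically: E[X] ≈ 0.0016.

E[X] = C(13,7)·2^(1−C(7,2)) = 429/262144 ≈ 0.0016.


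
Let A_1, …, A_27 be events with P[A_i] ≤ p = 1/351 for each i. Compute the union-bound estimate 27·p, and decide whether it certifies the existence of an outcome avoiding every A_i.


Union bound: P[∪_{i=1}^{27} A_i] ≤ Σ_i P[A_i] ≤ 27·p = 27·(1/351) = 1/13.
Numerically: 1/13 ≈ 0.0769.
Is 1/13 < 1? YES.
Since P[∪ A_i] ≤ 1/13 < 1, the complement has P[∩ A_i^c] ≥ 1 − 1/13 = 12/13 > 0, so some outcome avoids every A_i.

27·p = 1/13 ≈ 0.0769; existence CERTIFIED by the union bound.


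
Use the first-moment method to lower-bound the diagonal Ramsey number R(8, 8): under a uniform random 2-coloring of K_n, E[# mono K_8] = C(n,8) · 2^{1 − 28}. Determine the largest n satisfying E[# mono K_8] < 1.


We need C(n, 8) · 2^{1 − 28} < 1, i.e. C(n, 8) < 2^{28 − 1} = 134217728.
Check values of n near the boundary:
  n = 39: C(39, 8) = 61523748; 61523748 < 134217728? YES
  n = 40: C(40, 8) = 76904685; 76904685 < 134217728? YES
  n = 41: C(41, 8) = 95548245; 95548245 < 134217728? YES
  n = 42: C(42, 8) = 118030185; 118030185 < 134217728? YES
  n = 43: C(43, 8) = 145008513; 145008513 < 134217728? NO
  n = 44: C(44, 8) = 177232627; 177232627 < 134217728? NO
  n = 45: C(45, 8) = 215553195; 215553195 < 134217728? NO
The largest n with C(n, 8) < 134217728 is n = 42 (where E[X] = 118030185/134217728 ≈ 0.879). Hence R(8, 8) > 42, i.e. R(8, 8) ≥ 43.

Largest n = 42; hence R(8, 8) > 42.


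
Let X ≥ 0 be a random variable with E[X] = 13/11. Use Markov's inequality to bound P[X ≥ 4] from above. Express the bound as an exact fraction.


μ = E[X] = 13/11, a = 4.
Markov: P[X ≥ 4] ≤ μ/a = (13/11)/4 = 13/44.
Numerically: ≈ 0.29545.
(Since a = 4 > μ = 1.18182, the bound 13/44 is < 1 and informative.)

P[X ≥ 4] ≤ 13/44 ≈ 0.29545.


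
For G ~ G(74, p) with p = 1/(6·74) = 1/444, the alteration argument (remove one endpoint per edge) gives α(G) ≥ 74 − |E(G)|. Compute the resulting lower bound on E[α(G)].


E[|E(G)|] = C(74, 2)·p = 2701 · (1/444) = 73/12.
E[α(G)] ≥ n − E[|E(G)|] = 74 − 73/12 = 815/12.
Numerically: ≈ 67.917.
(This is only a lower bound; the true E[α(G)] may be larger.)

E[α(G)] ≥ 815/12 ≈ 67.917.


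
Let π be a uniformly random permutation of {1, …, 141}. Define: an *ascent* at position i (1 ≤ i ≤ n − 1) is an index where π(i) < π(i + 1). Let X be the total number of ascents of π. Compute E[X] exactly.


Write X = Σ X_I over i = 1, …, 140, with X_I the indicator of one ascent.
There are 140 indicators.
For each fixed i, the pair (π(i), π(i+1)) is a uniformly random ordered pair of distinct values from {1, …, 141}; by symmetry P[π(i) < π(i+1)] = 1/2.
By linearity: E[X] = 140 · (1/2) = (141 − 1) · (1/2) = 70 ≈ 70.000.

E[X] = 70 = 70.000.


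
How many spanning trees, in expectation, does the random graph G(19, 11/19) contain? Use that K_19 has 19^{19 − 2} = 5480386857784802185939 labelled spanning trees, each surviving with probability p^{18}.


K_19 has 19^{19 − 2} = 5480386857784802185939 labelled spanning trees.
For each such spanning tree H, let X_H = 1 if all 18 edges of H are present in G. Then P[X_H = 1] = p^{18} = (11/19)^{18} = 5559917313492231481/104127350297911241532841.
Summing the indicators: E[X] = Σ_H E[X_H] = 5480386857784802185939 · p^{18} = 5480386857784802185939 · 5559917313492231481/104127350297911241532841 = 5559917313492231481/19.
Numerically: E[X] ≈ 2.93e+17.

E[X] = 5480386857784802185939 · (11/19)^{18} = 5559917313492231481/19 ≈ 2.93e+17.


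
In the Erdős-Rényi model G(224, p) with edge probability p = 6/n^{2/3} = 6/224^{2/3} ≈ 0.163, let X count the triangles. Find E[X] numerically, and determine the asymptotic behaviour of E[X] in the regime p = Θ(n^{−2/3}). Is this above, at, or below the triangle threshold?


Number of potential triangles: C(224, 3) = 1848224.
Each occurs with probability p³ ≈ (0.163)³ ≈ 4.30485e-03.
By linearity: E[X] = C(224, 3)·p³ ≈ 1848224 · 4.30485e-03 ≈ 7956.321.
Since α = 2/3 < 1, p = c/n^{2/3} ≫ 1/n is above the triangle threshold p ~ 1/n. Asymptotically E[X] ~ (c³/6)·n^{3(1−α)} = (6³/6)·n^{1} → ∞; triangles are abundant w.h.p.

E[X] ≈ 7956.321; in regime p = Θ(1/n^{2/3}) E[X] diverges (above the triangle threshold p ~ 1/n).


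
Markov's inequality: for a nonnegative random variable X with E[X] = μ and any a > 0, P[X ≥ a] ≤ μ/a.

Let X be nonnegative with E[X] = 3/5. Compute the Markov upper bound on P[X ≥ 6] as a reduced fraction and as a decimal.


μ = E[X] = 3/5, a = 6.
Markov: P[X ≥ 6] ≤ μ/a = (3/5)/6 = 1/10.
Numerically: ≈ 0.1000.
(Since a = 6 > μ = 0.6000, the bound 1/10 is < 1 and informative.)

P[X ≥ 6] ≤ 1/10 ≈ 0.1000.


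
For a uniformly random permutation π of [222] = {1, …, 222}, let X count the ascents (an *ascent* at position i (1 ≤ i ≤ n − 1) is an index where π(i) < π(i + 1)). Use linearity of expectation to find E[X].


Write X = Σ X_I over i = 1, …, 221, with X_I the indicator of one ascent.
There are 221 indicators.
For each fixed i, the pair (π(i), π(i+1)) is a uniformly random ordered pair of distinct values from {1, …, 222}; by symmetry P[π(i) < π(i+1)] = 1/2.
By linearity: E[X] = 221 · (1/2) = (222 − 1) · (1/2) = 221/2 ≈ 110.50000.

E[X] = 221/2 = 110.50000.


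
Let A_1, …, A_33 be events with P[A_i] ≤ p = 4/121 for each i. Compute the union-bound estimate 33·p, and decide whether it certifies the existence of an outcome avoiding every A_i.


Union bound: P[∪_{i=1}^{33} A_i] ≤ Σ_i P[A_i] ≤ 33·p = 33·(4/121) = 12/11.
Numerically: 12/11 ≈ 1.0909091.
Is 12/11 < 1? NO.
Since the bound 12/11 is ≥ 1, the union bound is uninformative here; it does NOT by itself certify existence.

33·p = 12/11 ≈ 1.0909091; existence NOT certified by the union bound.


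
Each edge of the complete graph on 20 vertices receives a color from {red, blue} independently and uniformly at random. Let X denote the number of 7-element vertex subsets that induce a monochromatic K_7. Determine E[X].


Let X = Σ_S X_S over the C(20, 7) = 77520 subsets S of size 7, where X_S = 1 if the K_7 on S is monochromatic.
For a fixed S, the K_7 on S has C(7, 2) = 21 edges. P[all 21 edges red] = (1/2)^21, and likewise for blue, so P[monochromatic] = 2·(1/2)^21 = 2^{1 − 21} = 1/1048576.
By linearity: E[X] = C(20, 7) · 2^{1 − 21} = 77520 · 1/1048576 = 4845/65536.
Numerically: E[X] ≈ 0.07393.

E[X] = C(20,7)·2^(1−C(7,2)) = 4845/65536 ≈ 0.07393.


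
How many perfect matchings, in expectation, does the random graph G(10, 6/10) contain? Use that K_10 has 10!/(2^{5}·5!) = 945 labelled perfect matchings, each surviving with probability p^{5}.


K_10 has 10!/(2^{5}·5!) = 945 labelled perfect matchings.
For each such perfect matching H, let X_H = 1 if all 5 edges of H are present in G. Then P[X_H = 1] = p^{5} = (3/5)^{5} = 243/3125.
By linearity of expectation: E[X] = Σ_H E[X_H] = 945 · p^{5} = 945 · 243/3125 = 45927/625.
Numerically: E[X] ≈ 73.48.

E[X] = 945 · (3/5)^{5} = 45927/625 ≈ 73.48.


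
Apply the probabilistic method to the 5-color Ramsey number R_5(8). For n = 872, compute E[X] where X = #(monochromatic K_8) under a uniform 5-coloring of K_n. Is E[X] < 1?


E[X] = C(872, 8) · 5^{1 − 28} = 8028343903111291045 · 5^{−27} = 8028343903111291045/7450580596923828125.
As a reduced fraction: E[X] = 1605668780622258209/1490116119384765625 ≈ 1.077546.
Is E[X] < 1? NO.
Since E[X] ≥ 1, the first-moment bound is inconclusive at n = 872; it does NOT by itself certify R_5(8) > 872.

E[X] = 1605668780622258209/1490116119384765625 ≈ 1.077546; E[X] ≥ 1; first-moment method inconclusive here.


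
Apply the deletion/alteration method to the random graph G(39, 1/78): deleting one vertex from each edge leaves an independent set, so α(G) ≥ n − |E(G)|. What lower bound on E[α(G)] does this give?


E[|E(G)|] = C(39, 2)·p = 741 · (1/78) = 19/2.
E[α(G)] ≥ n − E[|E(G)|] = 39 − 19/2 = 59/2.
Numerically: ≈ 29.500000.
(This is only a lower bound; the true E[α(G)] may be larger.)

E[α(G)] ≥ 59/2 ≈ 29.500000.


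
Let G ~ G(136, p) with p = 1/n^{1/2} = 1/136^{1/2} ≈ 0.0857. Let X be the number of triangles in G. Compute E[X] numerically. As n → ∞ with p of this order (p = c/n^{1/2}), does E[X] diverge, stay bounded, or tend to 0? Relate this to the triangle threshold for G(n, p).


Number of potential triangles: C(136, 3) = 410040.
Each occurs with probability p³ ≈ (0.0857)³ ≈ 6.30510e-04.
By linearity: E[X] = C(136, 3)·p³ ≈ 410040 · 6.30510e-04 ≈ 258.534.
Since α = 1/2 < 1, p = c/n^{1/2} ≫ 1/n is above the triangle threshold p ~ 1/n. Asymptotically E[X] ~ (c³/6)·n^{3(1−α)} = (1³/6)·n^{1.5} → ∞; triangles are abundant w.h.p.

E[X] ≈ 258.534; in regime p = Θ(1/n^{1/2}) E[X] diverges (above the triangle threshold p ~ 1/n).


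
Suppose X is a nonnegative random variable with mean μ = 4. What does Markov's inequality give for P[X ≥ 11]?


μ = E[X] = 4, a = 11.
Markov: P[X ≥ 11] ≤ μ/a = (4)/11 = 4/11.
Numerically: ≈ 0.364.
(Since a = 11 > μ = 4.000, the bound 4/11 is < 1 and informative.)

P[X ≥ 11] ≤ 4/11 ≈ 0.364.


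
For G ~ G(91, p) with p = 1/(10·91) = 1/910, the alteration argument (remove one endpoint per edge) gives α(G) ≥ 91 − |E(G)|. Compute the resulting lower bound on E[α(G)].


E[|E(G)|] = C(91, 2)·p = 4095 · (1/910) = 9/2.
E[α(G)] ≥ n − E[|E(G)|] = 91 − 9/2 = 173/2.
Numerically: ≈ 86.500000.
(This is only a lower bound; the true E[α(G)] may be larger.)

E[α(G)] ≥ 173/2 ≈ 86.500000.


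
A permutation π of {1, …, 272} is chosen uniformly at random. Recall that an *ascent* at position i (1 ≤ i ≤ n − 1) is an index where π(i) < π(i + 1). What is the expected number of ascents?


Write X = Σ X_I over i = 1, …, 271, with X_I the indicator of one ascent.
There are 271 indicators.
For each fixed i, the pair (π(i), π(i+1)) is a uniformly random ordered pair of distinct values from {1, …, 272}; by symmetry P[π(i) < π(i+1)] = 1/2.
By linearity: E[X] = 271 · (1/2) = (272 − 1) · (1/2) = 271/2 ≈ 135.500.

E[X] = 271/2 = 135.500.


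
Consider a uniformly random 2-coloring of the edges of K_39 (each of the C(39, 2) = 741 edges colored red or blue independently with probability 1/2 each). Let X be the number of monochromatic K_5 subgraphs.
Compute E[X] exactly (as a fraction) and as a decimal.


Let X = Σ_S X_S over the C(39, 5) = 575757 subsets S of size 5, where X_S = 1 if the K_5 on S is monochromatic.
For a fixed S, the K_5 on S has C(5, 2) = 10 edges. P[all 10 edges red] = (1/2)^10, and likewise for blue, so P[monochromatic] = 2·(1/2)^10 = 2^{1 − 10} = 1/512.
Summing: E[X] = C(39, 5) · 2^{1 − 10} = 575757 · 1/512 = 575757/512.
Numerically: E[X] ≈ 1124.52539.

E[X] = C(39,5)·2^(1−C(5,2)) = 575757/512 ≈ 1124.52539.


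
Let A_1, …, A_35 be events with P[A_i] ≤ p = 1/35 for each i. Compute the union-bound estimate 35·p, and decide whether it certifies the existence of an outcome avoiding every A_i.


Union bound: P[∪_{i=1}^{35} A_i] ≤ Σ_i P[A_i] ≤ 35·p = 35·(1/35) = 1.
Numerically: 1 ≈ 1.00000.
Is 1 < 1? NO.
Since the bound 1 is ≥ 1, the union bound is uninformative here; it does NOT by itself certify existence.

35·p = 1 ≈ 1.00000; existence NOT certified by the union bound.


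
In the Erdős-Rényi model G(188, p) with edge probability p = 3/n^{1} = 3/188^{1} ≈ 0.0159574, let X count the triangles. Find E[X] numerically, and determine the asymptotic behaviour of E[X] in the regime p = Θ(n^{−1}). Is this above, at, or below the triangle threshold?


Number of potential triangles: C(188, 3) = 1089836.
Each occurs with probability p³ ≈ (0.0159574)³ ≈ 4.06340599e-06.
By linearity: E[X] = C(188, 3)·p³ ≈ 1089836 · 4.06340599e-06 ≈ 4.428446.
Here α = 1, so p = 3/n is exactly at the triangle threshold p ~ 1/n. Asymptotically E[X] → c³/6 = 3³/6 = 9/2 ≈ 4.500000, a bounded constant. In this regime the triangle count is asymptotically Poisson(c³/6).

E[X] ≈ 4.428446; in regime p = Θ(1/n^{1}) E[X] stays bounded (at the triangle threshold p ~ 1/n).


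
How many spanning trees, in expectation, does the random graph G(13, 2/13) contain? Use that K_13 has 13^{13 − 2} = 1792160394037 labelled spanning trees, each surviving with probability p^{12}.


K_13 has 13^{13 − 2} = 1792160394037 labelled spanning trees.
For each such spanning tree H, let X_H = 1 if all 12 edges of H are present in G. Then P[X_H = 1] = p^{12} = (2/13)^{12} = 4096/23298085122481.
By linearity of expectation: E[X] = Σ_H E[X_H] = 1792160394037 · p^{12} = 1792160394037 · 4096/23298085122481 = 4096/13.
Numerically: E[X] ≈ 315.08.

E[X] = 1792160394037 · (2/13)^{12} = 4096/13 ≈ 315.08.


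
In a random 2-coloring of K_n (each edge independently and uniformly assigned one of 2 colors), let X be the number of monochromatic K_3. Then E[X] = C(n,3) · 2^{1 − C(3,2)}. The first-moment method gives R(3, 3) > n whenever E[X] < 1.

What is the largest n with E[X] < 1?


We need C(n, 3) · 2^{1 − 3} < 1, i.e. C(n, 3) < 2^{3 − 1} = 4.
Check values of n near the boundary:
  n = 3: C(3, 3) = 1; 1 < 4? YES
  n = 4: C(4, 3) = 4; 4 < 4? NO
  n = 5: C(5, 3) = 10; 10 < 4? NO
The largest n with C(n, 3) < 4 is n = 3 (where E[X] = 1/4 ≈ 0.2500). Hence R(3, 3) > 3, i.e. R(3, 3) ≥ 4.

Largest n = 3; hence R(3, 3) > 3.


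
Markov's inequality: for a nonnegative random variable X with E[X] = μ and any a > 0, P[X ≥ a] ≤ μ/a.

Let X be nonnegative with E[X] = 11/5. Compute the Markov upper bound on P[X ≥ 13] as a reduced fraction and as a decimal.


μ = E[X] = 11/5, a = 13.
Markov: P[X ≥ 13] ≤ μ/a = (11/5)/13 = 11/65.
Numerically: ≈ 0.1692.
(Since a = 13 > μ = 2.2000, the bound 11/65 is < 1 and informative.)

P[X ≥ 13] ≤ 11/65 ≈ 0.1692.


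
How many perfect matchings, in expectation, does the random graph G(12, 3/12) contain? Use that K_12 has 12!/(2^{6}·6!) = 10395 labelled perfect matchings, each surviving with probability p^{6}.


K_12 has 12!/(2^{6}·6!) = 10395 labelled perfect matchings.
For each such perfect matching H, let X_H = 1 if all 6 edges of H are present in G. Then P[X_H = 1] = p^{6} = (1/4)^{6} = 1/4096.
Summing the indicators: E[X] = Σ_H E[X_H] = 10395 · p^{6} = 10395 · 1/4096 = 10395/4096.
Numerically: E[X] ≈ 2.54.

E[X] = 10395 · (1/4)^{6} = 10395/4096 ≈ 2.54.


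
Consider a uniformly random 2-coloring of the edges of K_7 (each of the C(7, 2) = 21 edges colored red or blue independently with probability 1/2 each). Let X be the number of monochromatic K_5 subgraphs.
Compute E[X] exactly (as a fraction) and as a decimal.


Let X = Σ_S X_S over the C(7, 5) = 21 subsets S of size 5, where X_S = 1 if the K_5 on S is monochromatic.
For a fixed S, the K_5 on S has C(5, 2) = 10 edges. P[all 10 edges red] = (1/2)^10, and likewise for blue, so P[monochromatic] = 2·(1/2)^10 = 2^{1 − 10} = 1/512.
By linearity of expectation: E[X] = C(7, 5) · 2^{1 − 10} = 21 · 1/512 = 21/512.
Numerically: E[X] ≈ 0.04102.

E[X] = C(7,5)·2^(1−C(5,2)) = 21/512 ≈ 0.04102.


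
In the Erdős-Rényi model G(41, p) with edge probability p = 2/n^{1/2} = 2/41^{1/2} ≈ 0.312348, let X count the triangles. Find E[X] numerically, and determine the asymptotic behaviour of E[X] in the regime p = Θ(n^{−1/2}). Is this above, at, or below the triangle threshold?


Number of potential triangles: C(41, 3) = 10660.
Each occurs with probability p³ ≈ (0.312348)³ ≈ 3.04729291e-02.
By linearity: E[X] = C(41, 3)·p³ ≈ 10660 · 3.04729291e-02 ≈ 324.841425.
Since α = 1/2 < 1, p = c/n^{1/2} ≫ 1/n is above the triangle threshold p ~ 1/n. Asymptotically E[X] ~ (c³/6)·n^{3(1−α)} = (2³/6)·n^{1.5} → ∞; triangles are abundant w.h.p.

E[X] ≈ 324.841425; in regime p = Θ(1/n^{1/2}) E[X] diverges (above the triangle threshold p ~ 1/n).


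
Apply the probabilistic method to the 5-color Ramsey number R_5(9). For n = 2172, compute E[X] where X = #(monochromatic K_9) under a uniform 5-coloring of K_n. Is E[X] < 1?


E[X] = C(2172, 9) · 5^{1 − 36} = 2915866900084148060642020 · 5^{−35} = 2915866900084148060642020/2910383045673370361328125.
As a reduced fraction: E[X] = 583173380016829612128404/582076609134674072265625 ≈ 1.0018842.
Is E[X] < 1? NO.
Since E[X] ≥ 1, the first-moment bound is inconclusive at n = 2172; it does NOT by itself certify R_5(9) > 2172.

E[X] = 583173380016829612128404/582076609134674072265625 ≈ 1.0018842; E[X] ≥ 1; first-moment method inconclusive here.


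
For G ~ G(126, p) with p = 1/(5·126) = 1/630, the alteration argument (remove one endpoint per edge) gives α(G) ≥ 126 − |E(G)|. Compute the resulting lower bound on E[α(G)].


E[|E(G)|] = C(126, 2)·p = 7875 · (1/630) = 25/2.
E[α(G)] ≥ n − E[|E(G)|] = 126 − 25/2 = 227/2.
Numerically: ≈ 113.50000.
(This is only a lower bound; the true E[α(G)] may be larger.)

E[α(G)] ≥ 227/2 ≈ 113.50000.


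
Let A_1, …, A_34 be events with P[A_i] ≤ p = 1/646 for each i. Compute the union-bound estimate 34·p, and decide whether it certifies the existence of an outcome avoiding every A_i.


Union bound: P[∪_{i=1}^{34} A_i] ≤ Σ_i P[A_i] ≤ 34·p = 34·(1/646) = 1/19.
Numerically: 1/19 ≈ 0.05263.
Is 1/19 < 1? YES.
Since P[∪ A_i] ≤ 1/19 < 1, the complement has P[∩ A_i^c] ≥ 1 − 1/19 = 18/19 > 0, so some outcome avoids every A_i.

34·p = 1/19 ≈ 0.05263; existence CERTIFIED by the union bound.


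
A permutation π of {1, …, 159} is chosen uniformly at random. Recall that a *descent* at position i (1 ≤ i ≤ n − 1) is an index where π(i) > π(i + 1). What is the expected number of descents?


Write X = Σ X_I over i = 1, …, 158, with X_I the indicator of one descent.
There are 158 indicators.
For each fixed i, the pair (π(i), π(i+1)) is a uniformly random ordered pair of distinct values from {1, …, 159}; by symmetry P[π(i) > π(i+1)] = 1/2.
By linearity: E[X] = 158 · (1/2) = (159 − 1) · (1/2) = 79 ≈ 79.0000.

E[X] = 79 = 79.0000.


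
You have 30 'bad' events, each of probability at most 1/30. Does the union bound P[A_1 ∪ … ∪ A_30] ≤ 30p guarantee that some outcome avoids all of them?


Union bound: P[∪_{i=1}^{30} A_i] ≤ Σ_i P[A_i] ≤ 30·p = 30·(1/30) = 1.
Numerically: 1 ≈ 1.0000.
Is 1 < 1? NO.
Since the bound 1 is ≥ 1, the union bound is uninformative here; it does NOT by itself certify existence.

30·p = 1 ≈ 1.0000; existence NOT certified by the union bound.


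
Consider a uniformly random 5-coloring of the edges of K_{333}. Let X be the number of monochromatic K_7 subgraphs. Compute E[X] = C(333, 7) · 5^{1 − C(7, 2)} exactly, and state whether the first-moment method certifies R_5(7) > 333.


E[X] = C(333, 7) · 5^{1 − 21} = 84549532139028 · 5^{−20} = 84549532139028/95367431640625.
As a reduced fraction: E[X] = 84549532139028/95367431640625 ≈ 0.887.
Is E[X] < 1? YES.
Since E[X] < 1, there exists a 5-coloring of K_{333} with no monochromatic K_7; hence R_5(7) > 333.

E[X] = 84549532139028/95367431640625 ≈ 0.887; E[X] < 1, so R_5(7) > 333.


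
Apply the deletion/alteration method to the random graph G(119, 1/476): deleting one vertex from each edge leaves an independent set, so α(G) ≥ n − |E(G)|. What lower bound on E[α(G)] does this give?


E[|E(G)|] = C(119, 2)·p = 7021 · (1/476) = 59/4.
E[α(G)] ≥ n − E[|E(G)|] = 119 − 59/4 = 417/4.
Numerically: ≈ 104.2500.
(This is only a lower bound; the true E[α(G)] may be larger.)

E[α(G)] ≥ 417/4 ≈ 104.2500.


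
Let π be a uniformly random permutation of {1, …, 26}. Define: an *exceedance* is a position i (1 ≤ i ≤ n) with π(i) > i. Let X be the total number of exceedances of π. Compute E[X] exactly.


Write X = Σ_{i=1}^{26} X_i, where X_i = 1_{π(i) > i}.
For each fixed i, π(i) is uniform over {1, …, 26} (marginal of a uniform permutation), so P[π(i) > i] = (n − i)/n. Summing: Σ_{i=1}^{26} (n − i)/n = (0 + 1 + … + 25)/26 = 26(26 − 1)/(2·26) = (26 − 1)/2.
Hence E[X] = Σ_{i=1}^{26} (26 − i)/26 = 25/2 ≈ 12.5000.

E[X] = 25/2 = 12.5000.


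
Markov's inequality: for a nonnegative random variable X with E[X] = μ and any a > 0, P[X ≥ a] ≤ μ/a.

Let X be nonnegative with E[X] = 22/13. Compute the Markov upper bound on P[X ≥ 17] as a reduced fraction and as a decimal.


μ = E[X] = 22/13, a = 17.
Markov: P[X ≥ 17] ≤ μ/a = (22/13)/17 = 22/221.
Numerically: ≈ 0.0995.
(Since a = 17 > μ = 1.6923, the bound 22/221 is < 1 and informative.)

P[X ≥ 17] ≤ 22/221 ≈ 0.0995.


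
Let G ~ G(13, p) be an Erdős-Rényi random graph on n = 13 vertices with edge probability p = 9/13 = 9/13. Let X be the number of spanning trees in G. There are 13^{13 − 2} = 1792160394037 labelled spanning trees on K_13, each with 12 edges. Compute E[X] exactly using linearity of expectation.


K_13 has 13^{13 − 2} = 1792160394037 labelled spanning trees.
For each such spanning tree H, let X_H = 1 if all 12 edges of H are present in G. Then P[X_H = 1] = p^{12} = (9/13)^{12} = 282429536481/23298085122481.
By linearity: E[X] = Σ_H E[X_H] = 1792160394037 · p^{12} = 1792160394037 · 282429536481/23298085122481 = 282429536481/13.
Numerically: E[X] ≈ 2.1725e+10.

E[X] = 1792160394037 · (9/13)^{12} = 282429536481/13 ≈ 2.1725e+10.


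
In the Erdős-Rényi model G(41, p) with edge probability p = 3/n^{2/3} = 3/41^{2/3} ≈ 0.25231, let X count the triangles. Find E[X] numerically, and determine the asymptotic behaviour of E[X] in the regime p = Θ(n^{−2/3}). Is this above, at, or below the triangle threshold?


Number of potential triangles: C(41, 3) = 10660.
Each occurs with probability p³ ≈ (0.25231)³ ≈ 1.6061868e-02.
By linearity: E[X] = C(41, 3)·p³ ≈ 10660 · 1.6061868e-02 ≈ 171.21951.
Since α = 2/3 < 1, p = c/n^{2/3} ≫ 1/n is above the triangle threshold p ~ 1/n. Asymptotically E[X] ~ (c³/6)·n^{3(1−α)} = (3³/6)·n^{1} → ∞; triangles are abundant w.h.p.

E[X] ≈ 171.21951; in regime p = Θ(1/n^{2/3}) E[X] diverges (above the triangle threshold p ~ 1/n).


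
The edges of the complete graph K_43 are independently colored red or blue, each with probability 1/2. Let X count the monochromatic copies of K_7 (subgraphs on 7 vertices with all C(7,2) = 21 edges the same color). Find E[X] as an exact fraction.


Let X = Σ_S X_S over the C(43, 7) = 32224114 subsets S of size 7, where X_S = 1 if the K_7 on S is monochromatic.
For a fixed S, the K_7 on S has C(7, 2) = 21 edges. P[all 21 edges red] = (1/2)^21, and likewise for blue, so P[monochromatic] = 2·(1/2)^21 = 2^{1 − 21} = 1/1048576.
Summing: E[X] = C(43, 7) · 2^{1 − 21} = 32224114 · 1/1048576 = 16112057/524288.
Numerically: E[X] ≈ 30.7313.

E[X] = C(43,7)·2^(1−C(7,2)) = 16112057/524288 ≈ 30.7313.


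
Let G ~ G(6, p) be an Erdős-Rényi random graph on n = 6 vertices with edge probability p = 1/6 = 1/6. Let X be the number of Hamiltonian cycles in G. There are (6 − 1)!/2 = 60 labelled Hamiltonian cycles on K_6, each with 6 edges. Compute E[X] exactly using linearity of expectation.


K_6 has (6 − 1)!/2 = 60 labelled Hamiltonian cycles.
For each such Hamiltonian cycle H, let X_H = 1 if all 6 edges of H are present in G. Then P[X_H = 1] = p^{6} = (1/6)^{6} = 1/46656.
Summing the indicators: E[X] = Σ_H E[X_H] = 60 · p^{6} = 60 · 1/46656 = 5/3888.
Numerically: E[X] ≈ 0.001286.

E[X] = 60 · (1/6)^{6} = 5/3888 ≈ 0.001286.


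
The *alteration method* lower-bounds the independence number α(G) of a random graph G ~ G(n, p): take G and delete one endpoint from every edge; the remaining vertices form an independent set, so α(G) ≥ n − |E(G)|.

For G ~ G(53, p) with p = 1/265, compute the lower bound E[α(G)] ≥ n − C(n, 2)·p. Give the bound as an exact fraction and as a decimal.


E[|E(G)|] = C(53, 2)·p = 1378 · (1/265) = 26/5.
E[α(G)] ≥ n − E[|E(G)|] = 53 − 26/5 = 239/5.
Numerically: ≈ 47.80000.
(This is only a lower bound; the true E[α(G)] may be larger.)

E[α(G)] ≥ 239/5 ≈ 47.80000.


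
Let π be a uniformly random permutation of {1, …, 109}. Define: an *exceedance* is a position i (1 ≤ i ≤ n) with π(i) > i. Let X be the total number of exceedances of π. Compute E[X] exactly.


Write X = Σ_{i=1}^{109} X_i, where X_i = 1_{π(i) > i}.
For each fixed i, π(i) is uniform over {1, …, 109} (marginal of a uniform permutation), so P[π(i) > i] = (n − i)/n. Summing: Σ_{i=1}^{109} (n − i)/n = (0 + 1 + … + 108)/109 = 109(109 − 1)/(2·109) = (109 − 1)/2.
Hence E[X] = Σ_{i=1}^{109} (109 − i)/109 = 54 ≈ 54.0000.

E[X] = 54 = 54.0000.


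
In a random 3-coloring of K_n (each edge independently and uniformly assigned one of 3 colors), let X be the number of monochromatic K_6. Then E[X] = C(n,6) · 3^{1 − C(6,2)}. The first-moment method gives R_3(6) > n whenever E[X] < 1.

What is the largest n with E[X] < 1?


We need C(n, 6) · 3^{1 − 15} < 1, i.e. C(n, 6) < 3^{15 − 1} = 4782969.
Check values of n near the boundary:
  n = 35: C(35, 6) = 1623160; 1623160 < 4782969? YES
  n = 36: C(36, 6) = 1947792; 1947792 < 4782969? YES
  n = 37: C(37, 6) = 2324784; 2324784 < 4782969? YES
  n = 38: C(38, 6) = 2760681; 2760681 < 4782969? YES
  n = 39: C(39, 6) = 3262623; 3262623 < 4782969? YES
  n = 40: C(40, 6) = 3838380; 3838380 < 4782969? YES
  n = 41: C(41, 6) = 4496388; 4496388 < 4782969? YES
  n = 42: C(42, 6) = 5245786; 5245786 < 4782969? NO
The largest n with C(n, 6) < 4782969 is n = 41 (where E[X] = 1498796/1594323 ≈ 0.9401). Hence R_3(6) > 41, i.e. R_3(6) ≥ 42.

Largest n = 41; hence R_3(6) > 41.


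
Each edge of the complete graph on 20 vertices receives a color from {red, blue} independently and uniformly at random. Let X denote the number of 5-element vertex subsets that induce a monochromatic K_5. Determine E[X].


Let X = Σ_S X_S over the C(20, 5) = 15504 subsets S of size 5, where X_S = 1 if the K_5 on S is monochromatic.
For a fixed S, the K_5 on S has C(5, 2) = 10 edges. P[all 10 edges red] = (1/2)^10, and likewise for blue, so P[monochromatic] = 2·(1/2)^10 = 2^{1 − 10} = 1/512.
By linearity of expectation: E[X] = C(20, 5) · 2^{1 − 10} = 15504 · 1/512 = 969/32.
Numerically: E[X] ≈ 30.28125.

E[X] = C(20,5)·2^(1−C(5,2)) = 969/32 ≈ 30.28125.


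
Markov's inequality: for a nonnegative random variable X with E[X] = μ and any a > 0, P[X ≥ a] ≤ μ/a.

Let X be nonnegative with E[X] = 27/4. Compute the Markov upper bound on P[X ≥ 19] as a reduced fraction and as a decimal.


μ = E[X] = 27/4, a = 19.
Markov: P[X ≥ 19] ≤ μ/a = (27/4)/19 = 27/76.
Numerically: ≈ 0.355263.
(Since a = 19 > μ = 6.750000, the bound 27/76 is < 1 and informative.)

P[X ≥ 19] ≤ 27/76 ≈ 0.355263.


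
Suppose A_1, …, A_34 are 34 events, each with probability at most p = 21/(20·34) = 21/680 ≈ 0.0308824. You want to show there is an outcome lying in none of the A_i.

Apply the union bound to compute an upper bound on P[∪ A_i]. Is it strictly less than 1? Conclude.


Union bound: P[∪_{i=1}^{34} A_i] ≤ Σ_i P[A_i] ≤ 34·p = 34·(21/680) = 21/20.
Numerically: 21/20 ≈ 1.0500000.
Is 21/20 < 1? NO.
Since the bound 21/20 is ≥ 1, the union bound is uninformative here; it does NOT by itself certify existence.

34·p = 21/20 ≈ 1.0500000; existence NOT certified by the union bound.


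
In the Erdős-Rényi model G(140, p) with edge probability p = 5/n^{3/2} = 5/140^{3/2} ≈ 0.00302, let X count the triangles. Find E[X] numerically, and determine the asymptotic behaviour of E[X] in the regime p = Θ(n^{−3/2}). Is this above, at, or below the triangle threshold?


Number of potential triangles: C(140, 3) = 447580.
Each occurs with probability p³ ≈ (0.00302)³ ≈ 2.75001e-08.
By linearity: E[X] = C(140, 3)·p³ ≈ 447580 · 2.75001e-08 ≈ 0.012.
Since α = 3/2 > 1, p = c/n^{3/2} = o(1/n) is below the triangle threshold p ~ 1/n. Asymptotically E[X] ~ (c³/6)·n^{3(1−α)} = (5³/6)·n^{-1.5} → 0, so by Markov's inequality G has no triangles w.h.p.

E[X] ≈ 0.012; in regime p = Θ(1/n^{3/2}) E[X] tends to 0 (below the triangle threshold p ~ 1/n).


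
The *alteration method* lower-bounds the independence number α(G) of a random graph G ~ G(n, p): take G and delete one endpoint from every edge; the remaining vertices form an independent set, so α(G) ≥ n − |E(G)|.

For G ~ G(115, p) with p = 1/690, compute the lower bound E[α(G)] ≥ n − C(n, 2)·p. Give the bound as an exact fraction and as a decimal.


E[|E(G)|] = C(115, 2)·p = 6555 · (1/690) = 19/2.
E[α(G)] ≥ n − E[|E(G)|] = 115 − 19/2 = 211/2.
Numerically: ≈ 105.5000.
(This is only a lower bound; the true E[α(G)] may be larger.)

E[α(G)] ≥ 211/2 ≈ 105.5000.


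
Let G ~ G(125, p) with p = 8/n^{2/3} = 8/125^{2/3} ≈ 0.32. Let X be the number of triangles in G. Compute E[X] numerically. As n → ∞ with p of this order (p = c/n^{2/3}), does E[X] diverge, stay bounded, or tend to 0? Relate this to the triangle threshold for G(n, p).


Number of potential triangles: C(125, 3) = 317750.
Each occurs with probability p³ ≈ (0.32)³ ≈ 3.27680000e-02.
By linearity: E[X] = C(125, 3)·p³ ≈ 317750 · 3.27680000e-02 ≈ 10412.032000.
Since α = 2/3 < 1, p = c/n^{2/3} ≫ 1/n is above the triangle threshold p ~ 1/n. Asymptotically E[X] ~ (c³/6)·n^{3(1−α)} = (8³/6)·n^{1} → ∞; triangles are abundant w.h.p.

E[X] ≈ 10412.032000; in regime p = Θ(1/n^{2/3}) E[X] diverges (above the triangle threshold p ~ 1/n).


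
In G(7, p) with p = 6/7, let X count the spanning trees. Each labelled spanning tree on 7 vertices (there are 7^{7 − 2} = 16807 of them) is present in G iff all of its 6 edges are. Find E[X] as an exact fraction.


K_7 has 7^{7 − 2} = 16807 labelled spanning trees.
For each such spanning tree H, let X_H = 1 if all 6 edges of H are present in G. Then P[X_H = 1] = p^{6} = (6/7)^{6} = 46656/117649.
By linearity: E[X] = Σ_H E[X_H] = 16807 · p^{6} = 16807 · 46656/117649 = 46656/7.
Numerically: E[X] ≈ 6665.14.

E[X] = 16807 · (6/7)^{6} = 46656/7 ≈ 6665.14.


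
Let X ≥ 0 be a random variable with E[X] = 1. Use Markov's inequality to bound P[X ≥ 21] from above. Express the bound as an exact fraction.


μ = E[X] = 1, a = 21.
Markov: P[X ≥ 21] ≤ μ/a = (1)/21 = 1/21.
Numerically: ≈ 0.04762.
(Since a = 21 > μ = 1.00000, the bound 1/21 is < 1 and informative.)

P[X ≥ 21] ≤ 1/21 ≈ 0.04762.


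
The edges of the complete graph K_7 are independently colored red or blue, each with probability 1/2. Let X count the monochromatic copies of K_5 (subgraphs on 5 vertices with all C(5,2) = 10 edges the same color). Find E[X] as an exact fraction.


Let X = Σ_S X_S over the C(7, 5) = 21 subsets S of size 5, where X_S = 1 if the K_5 on S is monochromatic.
For a fixed S, the K_5 on S has C(5, 2) = 10 edges. P[all 10 edges red] = (1/2)^10, and likewise for blue, so P[monochromatic] = 2·(1/2)^10 = 2^{1 − 10} = 1/512.
By linearity: E[X] = C(7, 5) · 2^{1 − 10} = 21 · 1/512 = 21/512.
Numerically: E[X] ≈ 0.04102.

E[X] = C(7,5)·2^(1−C(5,2)) = 21/512 ≈ 0.04102.


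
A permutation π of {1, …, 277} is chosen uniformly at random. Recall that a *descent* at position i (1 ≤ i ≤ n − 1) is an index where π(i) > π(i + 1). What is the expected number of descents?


Write X = Σ X_I over i = 1, …, 276, with X_I the indicator of one descent.
There are 276 indicators.
For each fixed i, the pair (π(i), π(i+1)) is a uniformly random ordered pair of distinct values from {1, …, 277}; by symmetry P[π(i) > π(i+1)] = 1/2.
By linearity: E[X] = 276 · (1/2) = (277 − 1) · (1/2) = 138 ≈ 138.0000.

E[X] = 138 = 138.0000.


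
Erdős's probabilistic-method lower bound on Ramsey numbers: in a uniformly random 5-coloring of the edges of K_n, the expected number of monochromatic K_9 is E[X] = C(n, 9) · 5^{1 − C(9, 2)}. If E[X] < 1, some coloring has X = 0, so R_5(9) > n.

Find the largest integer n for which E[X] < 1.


We need C(n, 9) · 5^{1 − 36} < 1, i.e. C(n, 9) < 5^{36 − 1} = 2910383045673370361328125.
Check values of n near the boundary:
  n = 2170: C(2170, 9) = 2891746779868845075610510; 2891746779868845075610510 < 2910383045673370361328125? YES
  n = 2171: C(2171, 9) = 2903784578674959601827205; 2903784578674959601827205 < 2910383045673370361328125? YES
  n = 2172: C(2172, 9) = 2915866900084148060642020; 2915866900084148060642020 < 2910383045673370361328125? NO
The largest n with C(n, 9) < 2910383045673370361328125 is n = 2171 (where E[X] = 580756915734991920365441/582076609134674072265625 ≈ 0.998). Hence R_5(9) > 2171, i.e. R_5(9) ≥ 2172.

Largest n = 2171; hence R_5(9) > 2171.


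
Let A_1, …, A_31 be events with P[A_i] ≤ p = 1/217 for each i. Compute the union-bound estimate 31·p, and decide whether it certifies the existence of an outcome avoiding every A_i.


Union bound: P[∪_{i=1}^{31} A_i] ≤ Σ_i P[A_i] ≤ 31·p = 31·(1/217) = 1/7.
Numerically: 1/7 ≈ 0.1428571.
Is 1/7 < 1? YES.
Since P[∪ A_i] ≤ 1/7 < 1, the complement has P[∩ A_i^c] ≥ 1 − 1/7 = 6/7 > 0, so some outcome avoids every A_i.

31·p = 1/7 ≈ 0.1428571; existence CERTIFIED by the union bound.
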